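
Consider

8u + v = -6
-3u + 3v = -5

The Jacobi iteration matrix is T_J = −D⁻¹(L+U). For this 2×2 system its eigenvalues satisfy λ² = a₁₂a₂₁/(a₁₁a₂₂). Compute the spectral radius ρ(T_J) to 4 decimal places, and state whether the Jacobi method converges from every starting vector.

0.3536

a₁₂a₂₁/(a₁₁a₂₂) = (1)·(-3) / ((8)·(3)) = -0.125000
ρ = √|-0.125000| = √0.125000 = 0.3536
ρ < 1, so Jacobi converges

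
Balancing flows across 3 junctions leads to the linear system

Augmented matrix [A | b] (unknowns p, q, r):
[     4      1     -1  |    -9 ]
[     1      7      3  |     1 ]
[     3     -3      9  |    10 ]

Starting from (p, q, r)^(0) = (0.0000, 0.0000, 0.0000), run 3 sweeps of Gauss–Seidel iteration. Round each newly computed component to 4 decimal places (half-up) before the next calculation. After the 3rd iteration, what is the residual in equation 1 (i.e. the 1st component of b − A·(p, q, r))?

-0.1533

Iteration 1:
  p = (-9 - (1)·0.0000 - (-1)·0.0000) / (4) = -2.2500
  q = (1 - (1)·-2.2500 - (3)·0.0000) / (7) = 0.4643
  r = (10 - (3)·-2.2500 - (-3)·0.4643) / (9) = 2.0159
Iteration 2:
  p = (-9 - (1)·0.4643 - (-1)·2.0159) / (4) = -1.8621
  q = (1 - (1)·-1.8621 - (3)·2.0159) / (7) = -0.4551
  r = (10 - (3)·-1.8621 - (-3)·-0.4551) / (9) = 1.5801
Iteration 3:
  p = (-9 - (1)·-0.4551 - (-1)·1.5801) / (4) = -1.7412
  q = (1 - (1)·-1.7412 - (3)·1.5801) / (7) = -0.2856
  r = (10 - (3)·-1.7412 - (-3)·-0.2856) / (9) = 1.5963
Residual b − A·x = (-0.1533, -0.0485, 0.0001)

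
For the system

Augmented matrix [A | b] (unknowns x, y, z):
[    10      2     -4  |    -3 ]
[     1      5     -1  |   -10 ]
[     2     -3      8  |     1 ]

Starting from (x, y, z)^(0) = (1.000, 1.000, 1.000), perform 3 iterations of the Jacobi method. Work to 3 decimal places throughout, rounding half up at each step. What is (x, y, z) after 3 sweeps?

(-0.154, -2.160, -0.649)

Iteration 1:
  x = (-3 - (2)·1.000 - (-4)·1.000) / (10) = -0.100
  y = (-10 - (1)·1.000 - (-1)·1.000) / (5) = -2.000
  z = (1 - (2)·1.000 - (-3)·1.000) / (8) = 0.250
Iteration 2:
  x = (-3 - (2)·-2.000 - (-4)·0.250) / (10) = 0.200
  y = (-10 - (1)·-0.100 - (-1)·0.250) / (5) = -1.930
  z = (1 - (2)·-0.100 - (-3)·-2.000) / (8) = -0.600
Iteration 3:
  x = (-3 - (2)·-1.930 - (-4)·-0.600) / (10) = -0.154
  y = (-10 - (1)·0.200 - (-1)·-0.600) / (5) = -2.160
  z = (1 - (2)·0.200 - (-3)·-1.930) / (8) = -0.649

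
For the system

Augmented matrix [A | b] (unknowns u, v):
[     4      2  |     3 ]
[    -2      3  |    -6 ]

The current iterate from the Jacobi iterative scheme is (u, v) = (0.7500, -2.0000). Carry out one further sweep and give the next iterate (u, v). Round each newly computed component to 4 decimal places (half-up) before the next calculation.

One sweep:
  u = (3 - (2)·-2.0000) / (4) = 1.7500
  v = (-6 - (-2)·0.7500) / (3) = -1.5000

(1.7500, -1.5000)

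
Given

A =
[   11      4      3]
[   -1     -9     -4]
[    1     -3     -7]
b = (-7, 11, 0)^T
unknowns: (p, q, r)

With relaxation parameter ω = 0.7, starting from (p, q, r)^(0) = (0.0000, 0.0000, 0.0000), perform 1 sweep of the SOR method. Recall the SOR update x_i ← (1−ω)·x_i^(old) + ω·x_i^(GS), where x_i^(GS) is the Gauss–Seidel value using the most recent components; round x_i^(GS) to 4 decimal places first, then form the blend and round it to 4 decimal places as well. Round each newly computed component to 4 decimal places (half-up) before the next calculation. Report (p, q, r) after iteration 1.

Iteration 1:
  p: GS value = (-7 - (4)·0.0000 - (3)·0.0000) / (11) = -0.6364;  p ← (1−ω)·0.0000 + ω·-0.6364 = -0.4455
  q: GS value = (11 - (-1)·-0.4455 - (-4)·0.0000) / (-9) = -1.1727;  q ← (1−ω)·0.0000 + ω·-1.1727 = -0.8209
  r: GS value = (0 - (1)·-0.4455 - (-3)·-0.8209) / (-7) = 0.2882;  r ← (1−ω)·0.0000 + ω·0.2882 = 0.2017

(-0.4455, -0.8209, 0.2017)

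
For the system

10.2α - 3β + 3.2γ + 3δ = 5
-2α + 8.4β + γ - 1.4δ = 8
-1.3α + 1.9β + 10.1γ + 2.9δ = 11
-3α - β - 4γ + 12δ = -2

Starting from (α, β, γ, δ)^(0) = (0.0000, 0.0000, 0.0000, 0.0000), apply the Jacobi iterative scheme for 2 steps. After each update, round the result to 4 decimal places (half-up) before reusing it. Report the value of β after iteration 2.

Iteration 1:
  α = (5 - (-3)·0.0000 - (3.2)·0.0000 - (3)·0.0000) / (10.2) = 0.4902
  β = (8 - (-2)·0.0000 - (1)·0.0000 - (-1.4)·0.0000) / (8.4) = 0.9524
  γ = (11 - (-1.3)·0.0000 - (1.9)·0.0000 - (2.9)·0.0000) / (10.1) = 1.0891
  δ = (-2 - (-3)·0.0000 - (-1)·0.0000 - (-4)·0.0000) / (12) = -0.1667
Iteration 2:
  α = (5 - (-3)·0.9524 - (3.2)·1.0891 - (3)·-0.1667) / (10.2) = 0.4777
  β = (8 - (-2)·0.4902 - (1)·1.0891 - (-1.4)·-0.1667) / (8.4) = 0.9117
  γ = (11 - (-1.3)·0.4902 - (1.9)·0.9524 - (2.9)·-0.1667) / (10.1) = 1.0209
  δ = (-2 - (-3)·0.4902 - (-1)·0.9524 - (-4)·1.0891) / (12) = 0.3983

0.9117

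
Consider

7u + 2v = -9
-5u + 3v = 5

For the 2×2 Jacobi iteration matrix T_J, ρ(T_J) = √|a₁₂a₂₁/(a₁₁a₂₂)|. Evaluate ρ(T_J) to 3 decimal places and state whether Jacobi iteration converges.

a₁₂a₂₁/(a₁₁a₂₂) = (2)·(-5) / ((7)·(3)) = -0.476190
ρ = √|-0.476190| = √0.476190 = 0.690
ρ < 1, so Jacobi converges

0.690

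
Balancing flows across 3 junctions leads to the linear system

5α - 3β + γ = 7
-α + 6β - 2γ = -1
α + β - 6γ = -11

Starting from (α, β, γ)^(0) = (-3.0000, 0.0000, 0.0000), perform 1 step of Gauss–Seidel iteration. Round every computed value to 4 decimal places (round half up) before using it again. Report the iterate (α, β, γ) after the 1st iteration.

(1.4000, 0.0667, 2.0778)

Iteration 1:
  α = (7 - (-3)·0.0000 - (1)·0.0000) / (5) = 1.4000
  β = (-1 - (-1)·1.4000 - (-2)·0.0000) / (6) = 0.0667
  γ = (-11 - (1)·1.4000 - (1)·0.0667) / (-6) = 2.0778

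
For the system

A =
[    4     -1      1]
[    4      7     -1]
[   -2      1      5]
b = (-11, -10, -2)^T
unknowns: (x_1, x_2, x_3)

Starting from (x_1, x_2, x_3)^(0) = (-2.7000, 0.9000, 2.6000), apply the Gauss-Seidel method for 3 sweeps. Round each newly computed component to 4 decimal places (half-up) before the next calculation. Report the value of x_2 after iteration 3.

-0.1149

Iteration 1:
  x_1 = (-11 - (-1)·0.9000 - (1)·2.6000) / (4) = -3.1750
  x_2 = (-10 - (4)·-3.1750 - (-1)·2.6000) / (7) = 0.7571
  x_3 = (-2 - (-2)·-3.1750 - (1)·0.7571) / (5) = -1.8214
Iteration 2:
  x_1 = (-11 - (-1)·0.7571 - (1)·-1.8214) / (4) = -2.1054
  x_2 = (-10 - (4)·-2.1054 - (-1)·-1.8214) / (7) = -0.4857
  x_3 = (-2 - (-2)·-2.1054 - (1)·-0.4857) / (5) = -1.1450
Iteration 3:
  x_1 = (-11 - (-1)·-0.4857 - (1)·-1.1450) / (4) = -2.5852
  x_2 = (-10 - (4)·-2.5852 - (-1)·-1.1450) / (7) = -0.1149
  x_3 = (-2 - (-2)·-2.5852 - (1)·-0.1149) / (5) = -1.4111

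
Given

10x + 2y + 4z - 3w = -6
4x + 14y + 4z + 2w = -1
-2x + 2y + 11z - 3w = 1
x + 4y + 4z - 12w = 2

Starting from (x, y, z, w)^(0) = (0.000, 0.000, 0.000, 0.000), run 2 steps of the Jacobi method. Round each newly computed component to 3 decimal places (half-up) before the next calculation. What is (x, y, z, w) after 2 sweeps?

(-0.672, 0.098, -0.051, -0.210)

Iteration 1:
  x = (-6 - (2)·0.000 - (4)·0.000 - (-3)·0.000) / (10) = -0.600
  y = (-1 - (4)·0.000 - (4)·0.000 - (2)·0.000) / (14) = -0.071
  z = (1 - (-2)·0.000 - (2)·0.000 - (-3)·0.000) / (11) = 0.091
  w = (2 - (1)·0.000 - (4)·0.000 - (4)·0.000) / (-12) = -0.167
Iteration 2:
  x = (-6 - (2)·-0.071 - (4)·0.091 - (-3)·-0.167) / (10) = -0.672
  y = (-1 - (4)·-0.600 - (4)·0.091 - (2)·-0.167) / (14) = 0.098
  z = (1 - (-2)·-0.600 - (2)·-0.071 - (-3)·-0.167) / (11) = -0.051
  w = (2 - (1)·-0.600 - (4)·-0.071 - (4)·0.091) / (-12) = -0.210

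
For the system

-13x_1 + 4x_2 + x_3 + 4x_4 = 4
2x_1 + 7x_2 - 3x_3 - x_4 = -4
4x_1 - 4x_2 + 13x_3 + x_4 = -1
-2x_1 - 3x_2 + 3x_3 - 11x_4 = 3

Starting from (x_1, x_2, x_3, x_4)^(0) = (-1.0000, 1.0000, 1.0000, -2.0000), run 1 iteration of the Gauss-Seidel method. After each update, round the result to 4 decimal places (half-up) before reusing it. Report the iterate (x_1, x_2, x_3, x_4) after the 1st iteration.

(-0.5385, -0.2747, 0.1581, -0.0568)

Iteration 1:
  x_1 = (4 - (4)·1.0000 - (1)·1.0000 - (4)·-2.0000) / (-13) = -0.5385
  x_2 = (-4 - (2)·-0.5385 - (-3)·1.0000 - (-1)·-2.0000) / (7) = -0.2747
  x_3 = (-1 - (4)·-0.5385 - (-4)·-0.2747 - (1)·-2.0000) / (13) = 0.1581
  x_4 = (3 - (-2)·-0.5385 - (-3)·-0.2747 - (3)·0.1581) / (-11) = -0.0568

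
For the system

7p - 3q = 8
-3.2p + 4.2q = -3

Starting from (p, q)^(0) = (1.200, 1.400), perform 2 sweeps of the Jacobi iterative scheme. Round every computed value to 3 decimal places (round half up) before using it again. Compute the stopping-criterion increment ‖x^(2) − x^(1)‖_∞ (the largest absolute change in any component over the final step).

Iteration 1:
  p = (8 - (-3)·1.400) / (7) = 1.743
  q = (-3 - (-3.2)·1.200) / (4.2) = 0.200
Iteration 2:
  p = (8 - (-3)·0.200) / (7) = 1.229
  q = (-3 - (-3.2)·1.743) / (4.2) = 0.614
Change: (-0.514, 0.414) → max |·| = 0.514

0.514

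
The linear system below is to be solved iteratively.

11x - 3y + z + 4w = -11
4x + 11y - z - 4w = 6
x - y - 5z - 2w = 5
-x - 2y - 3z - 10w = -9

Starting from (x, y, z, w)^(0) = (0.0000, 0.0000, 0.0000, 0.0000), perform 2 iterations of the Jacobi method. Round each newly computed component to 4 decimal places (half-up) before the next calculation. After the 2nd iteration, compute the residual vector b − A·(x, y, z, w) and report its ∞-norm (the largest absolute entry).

1.3056

Iteration 1:
  x = (-11 - (-3)·0.0000 - (1)·0.0000 - (4)·0.0000) / (11) = -1.0000
  y = (6 - (4)·0.0000 - (-1)·0.0000 - (-4)·0.0000) / (11) = 0.5455
  z = (5 - (1)·0.0000 - (-1)·0.0000 - (-2)·0.0000) / (-5) = -1.0000
  w = (-9 - (-1)·0.0000 - (-2)·0.0000 - (-3)·0.0000) / (-10) = 0.9000
Iteration 2:
  x = (-11 - (-3)·0.5455 - (1)·-1.0000 - (4)·0.9000) / (11) = -1.0876
  y = (6 - (4)·-1.0000 - (-1)·-1.0000 - (-4)·0.9000) / (11) = 1.1455
  z = (5 - (1)·-1.0000 - (-1)·0.5455 - (-2)·0.9000) / (-5) = -1.6691
  w = (-9 - (-1)·-1.0000 - (-2)·0.5455 - (-3)·-1.0000) / (-10) = 1.1909
Residual b − A·x = (1.3056, 0.8444, 1.2694, -0.8949); ∞-norm = 1.3056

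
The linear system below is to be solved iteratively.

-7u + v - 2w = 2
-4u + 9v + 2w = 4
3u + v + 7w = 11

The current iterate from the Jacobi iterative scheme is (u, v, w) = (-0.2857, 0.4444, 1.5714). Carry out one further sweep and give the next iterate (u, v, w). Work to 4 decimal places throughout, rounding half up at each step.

(-0.6712, -0.0317, 1.6304)

One sweep:
  u = (2 - (1)·0.4444 - (-2)·1.5714) / (-7) = -0.6712
  v = (4 - (-4)·-0.2857 - (2)·1.5714) / (9) = -0.0317
  w = (11 - (3)·-0.2857 - (1)·0.4444) / (7) = 1.6304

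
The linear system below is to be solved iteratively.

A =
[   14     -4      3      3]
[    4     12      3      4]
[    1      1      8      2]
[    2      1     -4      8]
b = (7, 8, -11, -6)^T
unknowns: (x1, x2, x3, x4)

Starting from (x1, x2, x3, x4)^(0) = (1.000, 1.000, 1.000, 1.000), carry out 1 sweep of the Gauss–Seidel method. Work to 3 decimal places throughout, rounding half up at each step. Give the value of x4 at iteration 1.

-1.667

Iteration 1:
  x1 = (7 - (-4)·1.000 - (3)·1.000 - (3)·1.000) / (14) = 0.357
  x2 = (8 - (4)·0.357 - (3)·1.000 - (4)·1.000) / (12) = -0.036
  x3 = (-11 - (1)·0.357 - (1)·-0.036 - (2)·1.000) / (8) = -1.665
  x4 = (-6 - (2)·0.357 - (1)·-0.036 - (-4)·-1.665) / (8) = -1.667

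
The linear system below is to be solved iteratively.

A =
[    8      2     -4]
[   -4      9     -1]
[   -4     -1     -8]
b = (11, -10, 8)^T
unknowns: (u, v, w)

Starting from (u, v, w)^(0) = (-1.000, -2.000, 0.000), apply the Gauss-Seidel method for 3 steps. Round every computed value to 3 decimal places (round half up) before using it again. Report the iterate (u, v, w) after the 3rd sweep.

Iteration 1:
  u = (11 - (2)·-2.000 - (-4)·0.000) / (8) = 1.875
  v = (-10 - (-4)·1.875 - (-1)·0.000) / (9) = -0.278
  w = (8 - (-4)·1.875 - (-1)·-0.278) / (-8) = -1.903
Iteration 2:
  u = (11 - (2)·-0.278 - (-4)·-1.903) / (8) = 0.493
  v = (-10 - (-4)·0.493 - (-1)·-1.903) / (9) = -1.103
  w = (8 - (-4)·0.493 - (-1)·-1.103) / (-8) = -1.109
Iteration 3:
  u = (11 - (2)·-1.103 - (-4)·-1.109) / (8) = 1.096
  v = (-10 - (-4)·1.096 - (-1)·-1.109) / (9) = -0.747
  w = (8 - (-4)·1.096 - (-1)·-0.747) / (-8) = -1.455

(1.096, -0.747, -1.455)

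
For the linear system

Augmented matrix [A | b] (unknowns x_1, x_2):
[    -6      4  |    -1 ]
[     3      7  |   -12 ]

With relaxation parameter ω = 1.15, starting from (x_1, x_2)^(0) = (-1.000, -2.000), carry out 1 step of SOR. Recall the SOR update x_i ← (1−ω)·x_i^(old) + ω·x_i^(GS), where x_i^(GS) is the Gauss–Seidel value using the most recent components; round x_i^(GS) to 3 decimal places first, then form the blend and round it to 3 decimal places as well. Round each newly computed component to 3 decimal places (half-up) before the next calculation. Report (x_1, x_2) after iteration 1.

Iteration 1:
  x_1: GS value = (-1 - (4)·-2.000) / (-6) = -1.167;  x_1 ← (1−ω)·-1.000 + ω·-1.167 = -1.192
  x_2: GS value = (-12 - (3)·-1.192) / (7) = -1.203;  x_2 ← (1−ω)·-2.000 + ω·-1.203 = -1.083

(-1.192, -1.083)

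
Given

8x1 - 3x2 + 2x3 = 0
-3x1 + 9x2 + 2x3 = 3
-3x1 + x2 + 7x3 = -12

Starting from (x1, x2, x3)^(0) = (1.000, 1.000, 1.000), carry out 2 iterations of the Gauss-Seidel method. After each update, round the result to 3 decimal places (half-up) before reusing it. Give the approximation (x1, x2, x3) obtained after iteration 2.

(0.478, 0.867, -1.633)

Iteration 1:
  x1 = (0 - (-3)·1.000 - (2)·1.000) / (8) = 0.125
  x2 = (3 - (-3)·0.125 - (2)·1.000) / (9) = 0.153
  x3 = (-12 - (-3)·0.125 - (1)·0.153) / (7) = -1.683
Iteration 2:
  x1 = (0 - (-3)·0.153 - (2)·-1.683) / (8) = 0.478
  x2 = (3 - (-3)·0.478 - (2)·-1.683) / (9) = 0.867
  x3 = (-12 - (-3)·0.478 - (1)·0.867) / (7) = -1.633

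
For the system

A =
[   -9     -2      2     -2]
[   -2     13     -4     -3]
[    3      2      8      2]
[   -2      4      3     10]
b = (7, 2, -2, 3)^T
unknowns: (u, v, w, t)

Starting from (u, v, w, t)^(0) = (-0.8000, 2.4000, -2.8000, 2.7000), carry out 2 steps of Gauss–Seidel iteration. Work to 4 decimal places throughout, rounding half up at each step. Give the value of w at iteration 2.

-0.0218

Iteration 1:
  u = (7 - (-2)·2.4000 - (2)·-2.8000 - (-2)·2.7000) / (-9) = -2.5333
  v = (2 - (-2)·-2.5333 - (-4)·-2.8000 - (-3)·2.7000) / (13) = -0.4744
  w = (-2 - (3)·-2.5333 - (2)·-0.4744 - (2)·2.7000) / (8) = 0.1436
  t = (3 - (-2)·-2.5333 - (4)·-0.4744 - (3)·0.1436) / (10) = -0.0600
Iteration 2:
  u = (7 - (-2)·-0.4744 - (2)·0.1436 - (-2)·-0.0600) / (-9) = -0.6271
  v = (2 - (-2)·-0.6271 - (-4)·0.1436 - (-3)·-0.0600) / (13) = 0.0877
  w = (-2 - (3)·-0.6271 - (2)·0.0877 - (2)·-0.0600) / (8) = -0.0218
  t = (3 - (-2)·-0.6271 - (4)·0.0877 - (3)·-0.0218) / (10) = 0.1460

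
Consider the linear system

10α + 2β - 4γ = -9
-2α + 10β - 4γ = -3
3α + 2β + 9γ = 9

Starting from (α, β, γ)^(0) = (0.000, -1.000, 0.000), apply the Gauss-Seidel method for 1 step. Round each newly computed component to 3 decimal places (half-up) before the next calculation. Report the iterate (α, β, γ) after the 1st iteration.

(-0.700, -0.440, 1.331)

Iteration 1:
  α = (-9 - (2)·-1.000 - (-4)·0.000) / (10) = -0.700
  β = (-3 - (-2)·-0.700 - (-4)·0.000) / (10) = -0.440
  γ = (9 - (3)·-0.700 - (2)·-0.440) / (9) = 1.331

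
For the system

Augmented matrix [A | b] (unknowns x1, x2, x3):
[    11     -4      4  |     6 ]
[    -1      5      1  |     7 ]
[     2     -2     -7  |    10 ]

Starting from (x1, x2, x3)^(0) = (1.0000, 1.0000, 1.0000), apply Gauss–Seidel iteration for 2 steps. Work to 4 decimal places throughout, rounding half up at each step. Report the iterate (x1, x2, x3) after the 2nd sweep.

Iteration 1:
  x1 = (6 - (-4)·1.0000 - (4)·1.0000) / (11) = 0.5455
  x2 = (7 - (-1)·0.5455 - (1)·1.0000) / (5) = 1.3091
  x3 = (10 - (2)·0.5455 - (-2)·1.3091) / (-7) = -1.6467
Iteration 2:
  x1 = (6 - (-4)·1.3091 - (4)·-1.6467) / (11) = 1.6203
  x2 = (7 - (-1)·1.6203 - (1)·-1.6467) / (5) = 2.0534
  x3 = (10 - (2)·1.6203 - (-2)·2.0534) / (-7) = -1.5523

(1.6203, 2.0534, -1.5523)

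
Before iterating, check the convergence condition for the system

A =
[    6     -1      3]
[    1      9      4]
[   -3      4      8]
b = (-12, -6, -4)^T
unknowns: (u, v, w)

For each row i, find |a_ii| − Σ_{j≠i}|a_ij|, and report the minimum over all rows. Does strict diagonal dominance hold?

row 1: |6| − (1+3) = 2
row 2: |9| − (1+4) = 4
row 3: |8| − (3+4) = 1
minimum over rows = 1 → strictly diagonally dominant (convergence guaranteed)

1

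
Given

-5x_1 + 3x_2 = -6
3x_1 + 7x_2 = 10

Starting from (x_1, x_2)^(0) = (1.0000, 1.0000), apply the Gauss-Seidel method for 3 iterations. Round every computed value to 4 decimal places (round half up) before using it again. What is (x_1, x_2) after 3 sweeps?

Iteration 1:
  x_1 = (-6 - (3)·1.0000) / (-5) = 1.8000
  x_2 = (10 - (3)·1.8000) / (7) = 0.6571
Iteration 2:
  x_1 = (-6 - (3)·0.6571) / (-5) = 1.5943
  x_2 = (10 - (3)·1.5943) / (7) = 0.7453
Iteration 3:
  x_1 = (-6 - (3)·0.7453) / (-5) = 1.6472
  x_2 = (10 - (3)·1.6472) / (7) = 0.7226

(1.6472, 0.7226)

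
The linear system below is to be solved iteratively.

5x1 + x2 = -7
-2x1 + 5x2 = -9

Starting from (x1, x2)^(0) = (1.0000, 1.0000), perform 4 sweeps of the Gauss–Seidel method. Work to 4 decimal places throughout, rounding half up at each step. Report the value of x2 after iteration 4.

Iteration 1:
  x1 = (-7 - (1)·1.0000) / (5) = -1.6000
  x2 = (-9 - (-2)·-1.6000) / (5) = -2.4400
Iteration 2:
  x1 = (-7 - (1)·-2.4400) / (5) = -0.9120
  x2 = (-9 - (-2)·-0.9120) / (5) = -2.1648
Iteration 3:
  x1 = (-7 - (1)·-2.1648) / (5) = -0.9670
  x2 = (-9 - (-2)·-0.9670) / (5) = -2.1868
Iteration 4:
  x1 = (-7 - (1)·-2.1868) / (5) = -0.9626
  x2 = (-9 - (-2)·-0.9626) / (5) = -2.1850

-2.1850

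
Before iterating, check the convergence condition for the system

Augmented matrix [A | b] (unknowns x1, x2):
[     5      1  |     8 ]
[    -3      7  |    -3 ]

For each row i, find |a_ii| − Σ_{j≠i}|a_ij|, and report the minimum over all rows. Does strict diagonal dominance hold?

4

row 1: |5| − (1) = 4
row 2: |7| − (3) = 4
minimum over rows = 4 → strictly diagonally dominant (convergence guaranteed)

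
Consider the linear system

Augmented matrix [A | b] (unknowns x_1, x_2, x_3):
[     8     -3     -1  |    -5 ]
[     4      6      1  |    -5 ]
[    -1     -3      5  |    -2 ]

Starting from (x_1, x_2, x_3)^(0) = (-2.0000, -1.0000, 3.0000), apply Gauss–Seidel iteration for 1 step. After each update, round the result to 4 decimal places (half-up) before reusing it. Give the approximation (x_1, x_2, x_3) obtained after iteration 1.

(-0.6250, -0.9167, -1.0750)

Iteration 1:
  x_1 = (-5 - (-3)·-1.0000 - (-1)·3.0000) / (8) = -0.6250
  x_2 = (-5 - (4)·-0.6250 - (1)·3.0000) / (6) = -0.9167
  x_3 = (-2 - (-1)·-0.6250 - (-3)·-0.9167) / (5) = -1.0750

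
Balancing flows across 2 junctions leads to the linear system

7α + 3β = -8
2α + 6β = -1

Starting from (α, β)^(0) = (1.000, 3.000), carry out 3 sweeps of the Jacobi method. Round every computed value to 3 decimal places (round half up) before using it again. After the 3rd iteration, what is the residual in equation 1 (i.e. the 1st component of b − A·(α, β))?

Iteration 1:
  α = (-8 - (3)·3.000) / (7) = -2.429
  β = (-1 - (2)·1.000) / (6) = -0.500
Iteration 2:
  α = (-8 - (3)·-0.500) / (7) = -0.929
  β = (-1 - (2)·-2.429) / (6) = 0.643
Iteration 3:
  α = (-8 - (3)·0.643) / (7) = -1.418
  β = (-1 - (2)·-0.929) / (6) = 0.143
Residual b − A·x = (1.497, 0.978)

1.497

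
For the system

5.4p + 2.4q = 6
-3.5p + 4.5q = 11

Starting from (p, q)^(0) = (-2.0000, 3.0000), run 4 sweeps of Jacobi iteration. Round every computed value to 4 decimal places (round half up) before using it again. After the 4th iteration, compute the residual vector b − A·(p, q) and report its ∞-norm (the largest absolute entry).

Iteration 1:
  p = (6 - (2.4)·3.0000) / (5.4) = -0.2222
  q = (11 - (-3.5)·-2.0000) / (4.5) = 0.8889
Iteration 2:
  p = (6 - (2.4)·0.8889) / (5.4) = 0.7160
  q = (11 - (-3.5)·-0.2222) / (4.5) = 2.2716
Iteration 3:
  p = (6 - (2.4)·2.2716) / (5.4) = 0.1015
  q = (11 - (-3.5)·0.7160) / (4.5) = 3.0013
Iteration 4:
  p = (6 - (2.4)·3.0013) / (5.4) = -0.2228
  q = (11 - (-3.5)·0.1015) / (4.5) = 2.5234
Residual b − A·x = (1.1470, -1.1351); ∞-norm = 1.1470

1.1470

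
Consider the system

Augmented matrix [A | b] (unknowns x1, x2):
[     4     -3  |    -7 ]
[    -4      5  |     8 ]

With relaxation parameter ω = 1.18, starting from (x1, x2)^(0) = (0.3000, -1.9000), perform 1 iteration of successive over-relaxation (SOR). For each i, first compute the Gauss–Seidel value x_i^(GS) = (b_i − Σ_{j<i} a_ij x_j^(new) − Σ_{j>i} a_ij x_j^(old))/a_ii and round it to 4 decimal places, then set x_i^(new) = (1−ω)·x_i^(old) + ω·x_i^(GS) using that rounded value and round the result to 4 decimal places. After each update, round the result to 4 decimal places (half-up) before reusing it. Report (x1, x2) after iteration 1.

(-3.8005, -1.3577)

Iteration 1:
  x1: GS value = (-7 - (-3)·-1.9000) / (4) = -3.1750;  x1 ← (1−ω)·0.3000 + ω·-3.1750 = -3.8005
  x2: GS value = (8 - (-4)·-3.8005) / (5) = -1.4404;  x2 ← (1−ω)·-1.9000 + ω·-1.4404 = -1.3577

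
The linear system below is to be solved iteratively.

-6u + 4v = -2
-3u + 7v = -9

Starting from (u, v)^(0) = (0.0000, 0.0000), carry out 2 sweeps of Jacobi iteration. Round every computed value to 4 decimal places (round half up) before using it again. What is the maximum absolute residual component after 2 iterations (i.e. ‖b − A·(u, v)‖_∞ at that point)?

2.5711

Iteration 1:
  u = (-2 - (4)·0.0000) / (-6) = 0.3333
  v = (-9 - (-3)·0.0000) / (7) = -1.2857
Iteration 2:
  u = (-2 - (4)·-1.2857) / (-6) = -0.5238
  v = (-9 - (-3)·0.3333) / (7) = -1.1429
Residual b − A·x = (-0.5712, -2.5711); ∞-norm = 2.5711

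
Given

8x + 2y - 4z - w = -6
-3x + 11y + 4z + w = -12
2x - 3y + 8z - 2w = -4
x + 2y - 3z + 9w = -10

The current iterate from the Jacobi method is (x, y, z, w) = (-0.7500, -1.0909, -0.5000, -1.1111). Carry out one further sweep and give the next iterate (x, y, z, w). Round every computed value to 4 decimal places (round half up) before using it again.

One sweep:
  x = (-6 - (2)·-1.0909 - (-4)·-0.5000 - (-1)·-1.1111) / (8) = -0.8662
  y = (-12 - (-3)·-0.7500 - (4)·-0.5000 - (1)·-1.1111) / (11) = -1.0126
  z = (-4 - (2)·-0.7500 - (-3)·-1.0909 - (-2)·-1.1111) / (8) = -0.9994
  w = (-10 - (1)·-0.7500 - (2)·-1.0909 - (-3)·-0.5000) / (9) = -0.9520

(-0.8662, -1.0126, -0.9994, -0.9520)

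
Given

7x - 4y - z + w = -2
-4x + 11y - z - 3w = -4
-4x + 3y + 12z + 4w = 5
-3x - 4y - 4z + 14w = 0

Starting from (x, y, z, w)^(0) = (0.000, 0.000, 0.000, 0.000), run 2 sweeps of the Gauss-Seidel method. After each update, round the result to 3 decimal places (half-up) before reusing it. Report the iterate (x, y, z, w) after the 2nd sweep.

Iteration 1:
  x = (-2 - (-4)·0.000 - (-1)·0.000 - (1)·0.000) / (7) = -0.286
  y = (-4 - (-4)·-0.286 - (-1)·0.000 - (-3)·0.000) / (11) = -0.468
  z = (5 - (-4)·-0.286 - (3)·-0.468 - (4)·0.000) / (12) = 0.438
  w = (0 - (-3)·-0.286 - (-4)·-0.468 - (-4)·0.438) / (14) = -0.070
Iteration 2:
  x = (-2 - (-4)·-0.468 - (-1)·0.438 - (1)·-0.070) / (7) = -0.481
  y = (-4 - (-4)·-0.481 - (-1)·0.438 - (-3)·-0.070) / (11) = -0.518
  z = (5 - (-4)·-0.481 - (3)·-0.518 - (4)·-0.070) / (12) = 0.409
  w = (0 - (-3)·-0.481 - (-4)·-0.518 - (-4)·0.409) / (14) = -0.134

(-0.481, -0.518, 0.409, -0.134)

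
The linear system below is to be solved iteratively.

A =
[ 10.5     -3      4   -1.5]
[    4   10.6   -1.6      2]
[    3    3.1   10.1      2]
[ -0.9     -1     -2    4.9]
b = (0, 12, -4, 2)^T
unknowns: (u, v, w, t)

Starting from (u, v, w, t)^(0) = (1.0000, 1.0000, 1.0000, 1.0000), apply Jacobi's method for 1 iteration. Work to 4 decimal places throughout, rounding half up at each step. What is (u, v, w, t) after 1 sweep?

(0.0476, 0.7170, -1.1980, 1.2041)

Iteration 1:
  u = (0 - (-3)·1.0000 - (4)·1.0000 - (-1.5)·1.0000) / (10.5) = 0.0476
  v = (12 - (4)·1.0000 - (-1.6)·1.0000 - (2)·1.0000) / (10.6) = 0.7170
  w = (-4 - (3)·1.0000 - (3.1)·1.0000 - (2)·1.0000) / (10.1) = -1.1980
  t = (2 - (-0.9)·1.0000 - (-1)·1.0000 - (-2)·1.0000) / (4.9) = 1.2041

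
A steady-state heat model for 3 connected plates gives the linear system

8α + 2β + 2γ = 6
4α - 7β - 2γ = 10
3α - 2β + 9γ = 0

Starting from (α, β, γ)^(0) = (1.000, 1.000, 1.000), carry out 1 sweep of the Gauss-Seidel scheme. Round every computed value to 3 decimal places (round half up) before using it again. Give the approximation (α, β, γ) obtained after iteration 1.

Iteration 1:
  α = (6 - (2)·1.000 - (2)·1.000) / (8) = 0.250
  β = (10 - (4)·0.250 - (-2)·1.000) / (-7) = -1.571
  γ = (0 - (3)·0.250 - (-2)·-1.571) / (9) = -0.432

(0.250, -1.571, -0.432)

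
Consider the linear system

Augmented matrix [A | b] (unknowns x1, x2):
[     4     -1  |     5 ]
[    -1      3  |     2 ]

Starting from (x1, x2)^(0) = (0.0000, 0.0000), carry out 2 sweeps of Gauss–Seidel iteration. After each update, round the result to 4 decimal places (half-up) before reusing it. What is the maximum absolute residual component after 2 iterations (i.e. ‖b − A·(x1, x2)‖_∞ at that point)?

0.0904

Iteration 1:
  x1 = (5 - (-1)·0.0000) / (4) = 1.2500
  x2 = (2 - (-1)·1.2500) / (3) = 1.0833
Iteration 2:
  x1 = (5 - (-1)·1.0833) / (4) = 1.5208
  x2 = (2 - (-1)·1.5208) / (3) = 1.1736
Residual b − A·x = (0.0904, 0.0000); ∞-norm = 0.0904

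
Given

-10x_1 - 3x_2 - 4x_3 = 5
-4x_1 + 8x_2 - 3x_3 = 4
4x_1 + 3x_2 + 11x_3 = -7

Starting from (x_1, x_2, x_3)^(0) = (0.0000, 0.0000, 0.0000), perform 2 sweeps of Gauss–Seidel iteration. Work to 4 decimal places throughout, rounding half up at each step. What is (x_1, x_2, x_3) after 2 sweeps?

(-0.3659, 0.1210, -0.5363)

Iteration 1:
  x_1 = (5 - (-3)·0.0000 - (-4)·0.0000) / (-10) = -0.5000
  x_2 = (4 - (-4)·-0.5000 - (-3)·0.0000) / (8) = 0.2500
  x_3 = (-7 - (4)·-0.5000 - (3)·0.2500) / (11) = -0.5227
Iteration 2:
  x_1 = (5 - (-3)·0.2500 - (-4)·-0.5227) / (-10) = -0.3659
  x_2 = (4 - (-4)·-0.3659 - (-3)·-0.5227) / (8) = 0.1210
  x_3 = (-7 - (4)·-0.3659 - (3)·0.1210) / (11) = -0.5363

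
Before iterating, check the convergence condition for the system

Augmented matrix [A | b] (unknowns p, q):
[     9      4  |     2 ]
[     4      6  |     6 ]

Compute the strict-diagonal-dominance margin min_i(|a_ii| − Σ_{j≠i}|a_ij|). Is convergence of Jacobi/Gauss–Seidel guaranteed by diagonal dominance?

2

row 1: |9| − (4) = 5
row 2: |6| − (4) = 2
minimum over rows = 2 → strictly diagonally dominant (convergence guaranteed)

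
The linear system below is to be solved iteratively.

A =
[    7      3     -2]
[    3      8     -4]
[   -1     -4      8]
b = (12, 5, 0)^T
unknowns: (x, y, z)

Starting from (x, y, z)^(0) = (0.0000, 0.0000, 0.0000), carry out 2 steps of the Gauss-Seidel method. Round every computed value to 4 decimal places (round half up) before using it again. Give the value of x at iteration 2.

Iteration 1:
  x = (12 - (3)·0.0000 - (-2)·0.0000) / (7) = 1.7143
  y = (5 - (3)·1.7143 - (-4)·0.0000) / (8) = -0.0179
  z = (0 - (-1)·1.7143 - (-4)·-0.0179) / (8) = 0.2053
Iteration 2:
  x = (12 - (3)·-0.0179 - (-2)·0.2053) / (7) = 1.7806
  y = (5 - (3)·1.7806 - (-4)·0.2053) / (8) = 0.0599
  z = (0 - (-1)·1.7806 - (-4)·0.0599) / (8) = 0.2525

1.7806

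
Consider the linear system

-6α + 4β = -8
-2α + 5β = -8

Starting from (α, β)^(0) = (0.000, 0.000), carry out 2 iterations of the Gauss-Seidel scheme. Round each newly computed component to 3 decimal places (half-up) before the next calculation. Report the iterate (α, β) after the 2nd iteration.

Iteration 1:
  α = (-8 - (4)·0.000) / (-6) = 1.333
  β = (-8 - (-2)·1.333) / (5) = -1.067
Iteration 2:
  α = (-8 - (4)·-1.067) / (-6) = 0.622
  β = (-8 - (-2)·0.622) / (5) = -1.351

(0.622, -1.351)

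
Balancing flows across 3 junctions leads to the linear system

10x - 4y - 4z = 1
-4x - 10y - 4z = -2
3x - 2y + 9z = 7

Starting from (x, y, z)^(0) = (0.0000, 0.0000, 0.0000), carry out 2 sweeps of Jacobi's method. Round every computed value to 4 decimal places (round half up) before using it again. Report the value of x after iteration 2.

Iteration 1:
  x = (1 - (-4)·0.0000 - (-4)·0.0000) / (10) = 0.1000
  y = (-2 - (-4)·0.0000 - (-4)·0.0000) / (-10) = 0.2000
  z = (7 - (3)·0.0000 - (-2)·0.0000) / (9) = 0.7778
Iteration 2:
  x = (1 - (-4)·0.2000 - (-4)·0.7778) / (10) = 0.4911
  y = (-2 - (-4)·0.1000 - (-4)·0.7778) / (-10) = -0.1511
  z = (7 - (3)·0.1000 - (-2)·0.2000) / (9) = 0.7889

0.4911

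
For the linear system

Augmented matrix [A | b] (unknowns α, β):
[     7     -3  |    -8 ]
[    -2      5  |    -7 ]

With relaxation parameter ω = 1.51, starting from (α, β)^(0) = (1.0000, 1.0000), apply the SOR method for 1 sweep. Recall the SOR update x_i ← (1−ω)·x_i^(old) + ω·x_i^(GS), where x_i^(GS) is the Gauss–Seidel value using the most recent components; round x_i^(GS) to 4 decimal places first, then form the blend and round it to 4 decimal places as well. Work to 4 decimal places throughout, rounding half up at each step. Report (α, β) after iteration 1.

(-1.5886, -3.5835)

Iteration 1:
  α: GS value = (-8 - (-3)·1.0000) / (7) = -0.7143;  α ← (1−ω)·1.0000 + ω·-0.7143 = -1.5886
  β: GS value = (-7 - (-2)·-1.5886) / (5) = -2.0354;  β ← (1−ω)·1.0000 + ω·-2.0354 = -3.5835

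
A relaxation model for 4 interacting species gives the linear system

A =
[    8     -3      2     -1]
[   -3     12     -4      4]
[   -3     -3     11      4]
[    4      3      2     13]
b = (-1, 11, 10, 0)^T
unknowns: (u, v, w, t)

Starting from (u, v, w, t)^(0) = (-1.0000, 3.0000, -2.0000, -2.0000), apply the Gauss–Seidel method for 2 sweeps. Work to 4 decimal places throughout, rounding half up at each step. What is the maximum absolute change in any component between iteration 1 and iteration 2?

Iteration 1:
  u = (-1 - (-3)·3.0000 - (2)·-2.0000 - (-1)·-2.0000) / (8) = 1.2500
  v = (11 - (-3)·1.2500 - (-4)·-2.0000 - (4)·-2.0000) / (12) = 1.2292
  w = (10 - (-3)·1.2500 - (-3)·1.2292 - (4)·-2.0000) / (11) = 2.3125
  t = (0 - (4)·1.2500 - (3)·1.2292 - (2)·2.3125) / (13) = -1.0240
Iteration 2:
  u = (-1 - (-3)·1.2292 - (2)·2.3125 - (-1)·-1.0240) / (8) = -0.3702
  v = (11 - (-3)·-0.3702 - (-4)·2.3125 - (4)·-1.0240) / (12) = 1.9363
  w = (10 - (-3)·-0.3702 - (-3)·1.9363 - (4)·-1.0240) / (11) = 1.7086
  t = (0 - (4)·-0.3702 - (3)·1.9363 - (2)·1.7086) / (13) = -0.5958
Change: (-1.6202, 0.7071, -0.6039, 0.4282) → max |·| = 1.6202

1.6202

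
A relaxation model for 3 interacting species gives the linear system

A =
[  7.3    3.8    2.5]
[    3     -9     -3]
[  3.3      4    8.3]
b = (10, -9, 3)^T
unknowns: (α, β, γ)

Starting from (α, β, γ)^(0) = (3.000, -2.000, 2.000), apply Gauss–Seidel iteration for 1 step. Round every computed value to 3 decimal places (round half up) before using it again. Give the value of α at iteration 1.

Iteration 1:
  α = (10 - (3.8)·-2.000 - (2.5)·2.000) / (7.3) = 1.726
  β = (-9 - (3)·1.726 - (-3)·2.000) / (-9) = 0.909
  γ = (3 - (3.3)·1.726 - (4)·0.909) / (8.3) = -0.763

1.726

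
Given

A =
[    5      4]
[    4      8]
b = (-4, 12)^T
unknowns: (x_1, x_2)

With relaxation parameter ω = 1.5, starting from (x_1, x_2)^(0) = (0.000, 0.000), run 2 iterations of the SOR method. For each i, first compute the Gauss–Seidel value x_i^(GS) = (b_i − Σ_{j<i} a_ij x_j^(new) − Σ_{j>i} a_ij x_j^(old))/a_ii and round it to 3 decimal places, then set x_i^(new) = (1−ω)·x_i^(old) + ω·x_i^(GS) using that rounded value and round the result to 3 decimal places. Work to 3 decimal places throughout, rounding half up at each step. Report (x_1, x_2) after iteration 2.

Iteration 1:
  x_1: GS value = (-4 - (4)·0.000) / (5) = -0.800;  x_1 ← (1−ω)·0.000 + ω·-0.800 = -1.200
  x_2: GS value = (12 - (4)·-1.200) / (8) = 2.100;  x_2 ← (1−ω)·0.000 + ω·2.100 = 3.150
Iteration 2:
  x_1: GS value = (-4 - (4)·3.150) / (5) = -3.320;  x_1 ← (1−ω)·-1.200 + ω·-3.320 = -4.380
  x_2: GS value = (12 - (4)·-4.380) / (8) = 3.690;  x_2 ← (1−ω)·3.150 + ω·3.690 = 3.960

(-4.380, 3.960)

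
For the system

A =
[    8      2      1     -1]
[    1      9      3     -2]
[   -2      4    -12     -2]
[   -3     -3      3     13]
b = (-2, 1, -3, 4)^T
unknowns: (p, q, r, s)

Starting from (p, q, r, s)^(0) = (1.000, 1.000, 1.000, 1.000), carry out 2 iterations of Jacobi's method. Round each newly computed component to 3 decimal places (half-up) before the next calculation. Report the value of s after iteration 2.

Iteration 1:
  p = (-2 - (2)·1.000 - (1)·1.000 - (-1)·1.000) / (8) = -0.500
  q = (1 - (1)·1.000 - (3)·1.000 - (-2)·1.000) / (9) = -0.111
  r = (-3 - (-2)·1.000 - (4)·1.000 - (-2)·1.000) / (-12) = 0.250
  s = (4 - (-3)·1.000 - (-3)·1.000 - (3)·1.000) / (13) = 0.538
Iteration 2:
  p = (-2 - (2)·-0.111 - (1)·0.250 - (-1)·0.538) / (8) = -0.186
  q = (1 - (1)·-0.500 - (3)·0.250 - (-2)·0.538) / (9) = 0.203
  r = (-3 - (-2)·-0.500 - (4)·-0.111 - (-2)·0.538) / (-12) = 0.207
  s = (4 - (-3)·-0.500 - (-3)·-0.111 - (3)·0.250) / (13) = 0.109

0.109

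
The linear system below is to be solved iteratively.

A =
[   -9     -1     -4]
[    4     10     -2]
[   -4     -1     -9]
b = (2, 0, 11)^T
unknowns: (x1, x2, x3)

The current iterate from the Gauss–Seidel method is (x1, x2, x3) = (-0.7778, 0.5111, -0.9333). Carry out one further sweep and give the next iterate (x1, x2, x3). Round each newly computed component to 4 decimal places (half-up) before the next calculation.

One sweep:
  x1 = (2 - (-1)·0.5111 - (-4)·-0.9333) / (-9) = 0.1358
  x2 = (0 - (4)·0.1358 - (-2)·-0.9333) / (10) = -0.2410
  x3 = (11 - (-4)·0.1358 - (-1)·-0.2410) / (-9) = -1.2558

(0.1358, -0.2410, -1.2558)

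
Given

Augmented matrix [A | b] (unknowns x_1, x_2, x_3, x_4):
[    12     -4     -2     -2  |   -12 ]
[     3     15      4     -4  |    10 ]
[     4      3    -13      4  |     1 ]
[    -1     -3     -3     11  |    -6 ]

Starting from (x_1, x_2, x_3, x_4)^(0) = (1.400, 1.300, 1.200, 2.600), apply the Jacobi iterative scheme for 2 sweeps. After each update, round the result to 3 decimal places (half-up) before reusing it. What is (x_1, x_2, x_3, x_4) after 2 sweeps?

(-0.460, 0.336, 0.200, 0.064)

Iteration 1:
  x_1 = (-12 - (-4)·1.300 - (-2)·1.200 - (-2)·2.600) / (12) = 0.067
  x_2 = (10 - (3)·1.400 - (4)·1.200 - (-4)·2.600) / (15) = 0.760
  x_3 = (1 - (4)·1.400 - (3)·1.300 - (4)·2.600) / (-13) = 1.454
  x_4 = (-6 - (-1)·1.400 - (-3)·1.300 - (-3)·1.200) / (11) = 0.264
Iteration 2:
  x_1 = (-12 - (-4)·0.760 - (-2)·1.454 - (-2)·0.264) / (12) = -0.460
  x_2 = (10 - (3)·0.067 - (4)·1.454 - (-4)·0.264) / (15) = 0.336
  x_3 = (1 - (4)·0.067 - (3)·0.760 - (4)·0.264) / (-13) = 0.200
  x_4 = (-6 - (-1)·0.067 - (-3)·0.760 - (-3)·1.454) / (11) = 0.064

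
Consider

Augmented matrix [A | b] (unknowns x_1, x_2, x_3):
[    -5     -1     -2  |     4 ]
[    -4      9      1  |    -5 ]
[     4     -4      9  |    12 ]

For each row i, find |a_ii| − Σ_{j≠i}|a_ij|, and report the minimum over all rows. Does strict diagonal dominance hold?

row 1: |-5| − (1+2) = 2
row 2: |9| − (4+1) = 4
row 3: |9| − (4+4) = 1
minimum over rows = 1 → strictly diagonally dominant (convergence guaranteed)

1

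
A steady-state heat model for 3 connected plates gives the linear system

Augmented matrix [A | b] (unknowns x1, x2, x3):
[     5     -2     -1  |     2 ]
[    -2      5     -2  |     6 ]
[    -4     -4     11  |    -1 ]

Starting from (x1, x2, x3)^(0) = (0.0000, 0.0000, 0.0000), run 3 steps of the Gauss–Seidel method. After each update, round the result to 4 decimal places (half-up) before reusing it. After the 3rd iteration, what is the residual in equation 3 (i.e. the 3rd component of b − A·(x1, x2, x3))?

0.0002

Iteration 1:
  x1 = (2 - (-2)·0.0000 - (-1)·0.0000) / (5) = 0.4000
  x2 = (6 - (-2)·0.4000 - (-2)·0.0000) / (5) = 1.3600
  x3 = (-1 - (-4)·0.4000 - (-4)·1.3600) / (11) = 0.5491
Iteration 2:
  x1 = (2 - (-2)·1.3600 - (-1)·0.5491) / (5) = 1.0538
  x2 = (6 - (-2)·1.0538 - (-2)·0.5491) / (5) = 1.8412
  x3 = (-1 - (-4)·1.0538 - (-4)·1.8412) / (11) = 0.9618
Iteration 3:
  x1 = (2 - (-2)·1.8412 - (-1)·0.9618) / (5) = 1.3288
  x2 = (6 - (-2)·1.3288 - (-2)·0.9618) / (5) = 2.1162
  x3 = (-1 - (-4)·1.3288 - (-4)·2.1162) / (11) = 1.1618
Residual b − A·x = (0.7502, 0.4002, 0.0002)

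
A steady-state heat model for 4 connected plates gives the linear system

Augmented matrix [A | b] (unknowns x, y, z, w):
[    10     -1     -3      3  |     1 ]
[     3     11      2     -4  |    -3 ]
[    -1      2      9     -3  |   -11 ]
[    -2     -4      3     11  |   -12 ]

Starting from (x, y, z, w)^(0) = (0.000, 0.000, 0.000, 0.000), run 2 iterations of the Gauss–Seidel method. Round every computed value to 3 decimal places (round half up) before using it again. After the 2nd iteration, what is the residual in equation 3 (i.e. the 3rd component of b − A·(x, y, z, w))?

Iteration 1:
  x = (1 - (-1)·0.000 - (-3)·0.000 - (3)·0.000) / (10) = 0.100
  y = (-3 - (3)·0.100 - (2)·0.000 - (-4)·0.000) / (11) = -0.300
  z = (-11 - (-1)·0.100 - (2)·-0.300 - (-3)·0.000) / (9) = -1.144
  w = (-12 - (-2)·0.100 - (-4)·-0.300 - (3)·-1.144) / (11) = -0.870
Iteration 2:
  x = (1 - (-1)·-0.300 - (-3)·-1.144 - (3)·-0.870) / (10) = -0.012
  y = (-3 - (3)·-0.012 - (2)·-1.144 - (-4)·-0.870) / (11) = -0.378
  z = (-11 - (-1)·-0.012 - (2)·-0.378 - (-3)·-0.870) / (9) = -1.430
  w = (-12 - (-2)·-0.012 - (-4)·-0.378 - (3)·-1.430) / (11) = -0.841
Residual b − A·x = (-1.025, 0.690, 0.091, 0.005)

0.091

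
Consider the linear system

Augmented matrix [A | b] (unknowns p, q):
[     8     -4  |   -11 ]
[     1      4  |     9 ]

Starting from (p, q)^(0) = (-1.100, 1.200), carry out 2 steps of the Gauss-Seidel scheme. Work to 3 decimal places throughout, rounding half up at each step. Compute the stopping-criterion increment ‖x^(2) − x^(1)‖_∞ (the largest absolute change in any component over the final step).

0.622

Iteration 1:
  p = (-11 - (-4)·1.200) / (8) = -0.775
  q = (9 - (1)·-0.775) / (4) = 2.444
Iteration 2:
  p = (-11 - (-4)·2.444) / (8) = -0.153
  q = (9 - (1)·-0.153) / (4) = 2.288
Change: (0.622, -0.156) → max |·| = 0.622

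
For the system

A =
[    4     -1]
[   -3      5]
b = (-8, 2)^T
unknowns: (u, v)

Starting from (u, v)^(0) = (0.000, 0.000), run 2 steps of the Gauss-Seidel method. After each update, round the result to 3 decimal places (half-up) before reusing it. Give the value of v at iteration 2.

-0.920

Iteration 1:
  u = (-8 - (-1)·0.000) / (4) = -2.000
  v = (2 - (-3)·-2.000) / (5) = -0.800
Iteration 2:
  u = (-8 - (-1)·-0.800) / (4) = -2.200
  v = (2 - (-3)·-2.200) / (5) = -0.920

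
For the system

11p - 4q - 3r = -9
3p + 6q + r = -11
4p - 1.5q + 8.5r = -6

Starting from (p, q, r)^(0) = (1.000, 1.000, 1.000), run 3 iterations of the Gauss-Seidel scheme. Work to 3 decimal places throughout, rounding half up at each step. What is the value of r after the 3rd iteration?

-0.410

Iteration 1:
  p = (-9 - (-4)·1.000 - (-3)·1.000) / (11) = -0.182
  q = (-11 - (3)·-0.182 - (1)·1.000) / (6) = -1.909
  r = (-6 - (4)·-0.182 - (-1.5)·-1.909) / (8.5) = -0.957
Iteration 2:
  p = (-9 - (-4)·-1.909 - (-3)·-0.957) / (11) = -1.773
  q = (-11 - (3)·-1.773 - (1)·-0.957) / (6) = -0.787
  r = (-6 - (4)·-1.773 - (-1.5)·-0.787) / (8.5) = -0.010
Iteration 3:
  p = (-9 - (-4)·-0.787 - (-3)·-0.010) / (11) = -1.107
  q = (-11 - (3)·-1.107 - (1)·-0.010) / (6) = -1.278
  r = (-6 - (4)·-1.107 - (-1.5)·-1.278) / (8.5) = -0.410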